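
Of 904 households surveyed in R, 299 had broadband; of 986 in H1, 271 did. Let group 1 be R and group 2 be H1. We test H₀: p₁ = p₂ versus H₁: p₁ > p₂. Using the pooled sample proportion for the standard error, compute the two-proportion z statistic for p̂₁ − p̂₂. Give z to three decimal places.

p̂₁ = 299/904 ≈ 0.330752, p̂₂ = 271/986 ≈ 0.274848.
Pooled p̂ = (299+271)/(904+986) = 570/1890 = 0.301587.
SE = √(0.210632 × 0.00212039) = 0.021133.
z = (0.330752 − 0.274848)/0.021133 = 0.055904/0.021133 = 2.645.
p-value = P(Z > 2.645) ≈ 0.0041.

z = 2.645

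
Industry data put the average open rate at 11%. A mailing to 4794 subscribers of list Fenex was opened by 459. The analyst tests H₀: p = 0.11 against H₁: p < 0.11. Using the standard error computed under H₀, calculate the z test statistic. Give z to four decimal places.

z = -3.1545

p̂ = 459/4794 ≈ 0.095745.
SE = √(p₀(1−p₀)/n) = √(0.0979/4794) = 0.004519.
z = (0.095745 − 0.11)/0.004519 = -0.014255/0.004519 = -3.1545.
p-value = P(Z < -3.155) ≈ 0.0008.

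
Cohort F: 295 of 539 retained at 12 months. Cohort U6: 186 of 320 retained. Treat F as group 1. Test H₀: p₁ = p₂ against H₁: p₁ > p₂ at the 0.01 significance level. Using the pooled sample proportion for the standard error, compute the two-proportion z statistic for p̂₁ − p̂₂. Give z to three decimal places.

z = -0.969

p̂₁ = 295/539 = 0.54731, p̂₂ = 186/320 = 0.58125.
Pooled p̂ = (295+186)/(539+320) = 481/859 = 0.55995.
SE = √(p̂(1−p̂)(1/n₁+1/n₂)) = √(0.55995·0.44005·0.00498029) = √(0.00122717) = 0.03503.
z = (0.54731 − 0.58125)/0.03503 = -0.03394/0.03503 = -0.969.
p-value = P(Z > -0.969) ≈ 0.8337; since p > α = 0.01, fail to reject H₀.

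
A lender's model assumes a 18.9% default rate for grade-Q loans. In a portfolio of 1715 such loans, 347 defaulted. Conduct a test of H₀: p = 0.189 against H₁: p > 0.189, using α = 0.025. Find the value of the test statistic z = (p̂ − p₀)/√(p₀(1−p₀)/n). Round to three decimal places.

z = 1.410

p̂ = 347/1715 ≈ 0.202332.
Standard error under H₀: √(0.189×0.811/1715) = 0.009454.
z = (0.202332 − 0.189)/0.009454 = 0.013332/0.009454 = 1.410.
p-value = P(Z > 1.410) ≈ 0.0792. With α = 0.025, fail to reject H₀.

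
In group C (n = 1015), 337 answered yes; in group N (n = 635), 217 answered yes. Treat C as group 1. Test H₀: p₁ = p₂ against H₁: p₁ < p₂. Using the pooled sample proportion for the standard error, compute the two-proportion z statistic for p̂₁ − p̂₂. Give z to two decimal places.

z = -0.41

p̂₁ = 337/1015 ≈ 0.3320, p̂₂ = 217/635 ≈ 0.3417.
Pooled p̂ = (337+217)/(1015+635) = 554/1650 = 0.3358.
SE = √(p̂(1−p̂)(1/n₁+1/n₂)) = √(0.3358·0.6642·0.00256002) = √(0.000570948) = 0.0239.
z = (0.3320 − 0.3417)/0.0239 = -0.0097/0.0239 = -0.41.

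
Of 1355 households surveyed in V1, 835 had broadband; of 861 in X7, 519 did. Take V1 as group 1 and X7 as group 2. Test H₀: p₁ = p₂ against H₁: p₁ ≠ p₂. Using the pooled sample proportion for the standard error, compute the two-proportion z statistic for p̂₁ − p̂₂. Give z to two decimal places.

p̂₁ = 835/1355 ≈ 0.6162, p̂₂ = 519/861 ≈ 0.6028.
Pooled p̂ = (835+519)/(1355+861) = 1354/2216 = 0.6110.
SE = √(0.237677 × 0.00189945) = 0.0212.
z = (0.6162 − 0.6028)/0.0212 = 0.0134/0.0212 = 0.63.
p-value = 2·P(Z > 0.633) ≈ 0.5268.

z = 0.63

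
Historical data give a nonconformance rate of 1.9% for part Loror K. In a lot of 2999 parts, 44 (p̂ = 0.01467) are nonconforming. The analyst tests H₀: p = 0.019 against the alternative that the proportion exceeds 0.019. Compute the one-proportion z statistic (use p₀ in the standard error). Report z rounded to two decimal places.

p̂ = 44/2999 = 0.01467.
Under H₀, SE = √(0.019·0.981/2999) = √(6.21507e-06) = 0.00249.
z = (0.01467 − 0.019)/0.00249 = -0.00433/0.00249 = -1.74.
p-value = P(Z > -1.736) ≈ 0.9587.

z = -1.74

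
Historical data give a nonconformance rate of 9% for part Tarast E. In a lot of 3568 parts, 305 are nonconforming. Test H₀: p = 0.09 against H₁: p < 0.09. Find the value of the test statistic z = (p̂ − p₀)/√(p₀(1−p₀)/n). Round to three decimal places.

p̂ = 305/3568 ≈ 0.085482.
Under H₀, SE = √(0.09·0.91/3568) = √(2.2954e-05) = 0.004791.
z = (0.085482 − 0.09)/0.004791 = -0.004518/0.004791 = -0.943.
p-value = P(Z < -0.943) ≈ 0.1728.

z = -0.943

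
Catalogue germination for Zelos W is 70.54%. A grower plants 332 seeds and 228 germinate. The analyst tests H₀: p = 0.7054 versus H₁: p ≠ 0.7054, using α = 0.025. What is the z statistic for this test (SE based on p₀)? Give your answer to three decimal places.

z = -0.746

p̂ = 228/332 ≈ 0.686747.
SE = √(p₀(1−p₀)/n) = √(0.20781/332) = 0.025019.
z = (0.686747 − 0.7054)/0.025019 = -0.018653/0.025019 = -0.746.
Two-sided p-value ≈ 2·Φ(−0.746) = 0.4559. With α = 0.025, fail to reject H₀.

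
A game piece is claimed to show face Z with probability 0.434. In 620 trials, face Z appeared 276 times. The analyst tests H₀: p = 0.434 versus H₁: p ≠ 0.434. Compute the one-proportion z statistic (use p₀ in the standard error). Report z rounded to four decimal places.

z = 0.5607

p̂ = 276/620 = 0.445161.
Standard error under H₀: √(0.434×0.566/620) = 0.019905.
z = (0.445161 − 0.434)/0.019905 = 0.011161/0.019905 = 0.5607.
p-value = 2·P(Z > 0.561) ≈ 0.5750.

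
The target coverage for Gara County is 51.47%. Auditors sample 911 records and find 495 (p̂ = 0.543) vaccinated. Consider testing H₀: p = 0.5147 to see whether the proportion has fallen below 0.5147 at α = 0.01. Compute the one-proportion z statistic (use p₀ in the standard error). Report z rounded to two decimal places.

p̂ = 495/911 ≈ 0.5434.
SE = √(p₀(1−p₀)/n) = √(0.24978/911) = 0.0166.
z = (0.5434 − 0.5147)/0.0166 = 0.0287/0.0166 = 1.73.
p-value = P(Z < 1.731) ≈ 0.9583, so at α = 0.01 we fail to reject H₀.

z = 1.73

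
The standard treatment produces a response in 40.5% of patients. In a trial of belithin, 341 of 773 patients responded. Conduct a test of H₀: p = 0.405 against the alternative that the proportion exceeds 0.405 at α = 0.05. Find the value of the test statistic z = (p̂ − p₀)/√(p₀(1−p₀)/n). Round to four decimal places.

p̂ = 341/773 ≈ 0.441138.
Standard error under H₀: √(0.405×0.595/773) = 0.017656.
z = (0.441138 − 0.405)/0.017656 = 0.036138/0.017656 = 2.0468.
p-value = P(Z > 2.047) ≈ 0.0203, so at α = 0.05 we reject H₀.

z = 2.0468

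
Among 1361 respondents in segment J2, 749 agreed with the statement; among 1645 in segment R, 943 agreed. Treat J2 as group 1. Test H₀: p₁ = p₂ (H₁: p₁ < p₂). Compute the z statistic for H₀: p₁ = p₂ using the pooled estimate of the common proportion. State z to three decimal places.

z = -1.261

p̂₁ = 749/1361 ≈ 0.55033, p̂₂ = 943/1645 ≈ 0.57325.
Pooled p̂ = (749+943)/(1361+1645) = 1692/3006 = 0.56287.
SE = √(0.246047 × 0.00134266) = 0.01818.
z = (0.55033 − 0.57325)/0.01818 = -0.02292/0.01818 = -1.261.
p-value = P(Z < -1.261) ≈ 0.1036.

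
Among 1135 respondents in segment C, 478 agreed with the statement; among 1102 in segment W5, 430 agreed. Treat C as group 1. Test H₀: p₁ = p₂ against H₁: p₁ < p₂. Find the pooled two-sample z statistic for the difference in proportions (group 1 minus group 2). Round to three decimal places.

z = 1.490

p̂₁ = 478/1135 = 0.42115, p̂₂ = 430/1102 = 0.39020.
Pooled p̂ = (478+430)/(1135+1102) = 908/2237 = 0.40590.
SE = √(p̂(1−p̂)(1/n₁+1/n₂)) = √(0.40590·0.59410·0.0017885) = √(0.000431288) = 0.02077.
z = (0.42115 − 0.39020)/0.02077 = 0.03095/0.02077 = 1.490.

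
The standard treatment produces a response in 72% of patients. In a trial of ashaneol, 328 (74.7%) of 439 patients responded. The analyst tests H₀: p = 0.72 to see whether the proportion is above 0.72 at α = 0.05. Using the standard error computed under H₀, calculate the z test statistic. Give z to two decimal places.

p̂ = 328/439 = 0.7472.
SE = √(p₀(1−p₀)/n) = √(0.2016/439) = 0.0214.
z = (0.7472 − 0.72)/0.0214 = 0.0272/0.0214 = 1.27.
p-value = P(Z > 1.267) ≈ 0.1026. With α = 0.05, fail to reject H₀.

z = 1.27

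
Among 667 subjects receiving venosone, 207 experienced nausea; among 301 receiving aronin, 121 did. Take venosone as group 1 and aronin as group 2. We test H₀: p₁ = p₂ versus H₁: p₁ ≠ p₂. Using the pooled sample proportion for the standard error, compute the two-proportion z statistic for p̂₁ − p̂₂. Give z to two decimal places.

p̂₁ = 207/667 ≈ 0.3103, p̂₂ = 121/301 ≈ 0.4020.
Pooled p̂ = (207+121)/(667+301) = 328/968 = 0.3388.
SE = √(0.224028 × 0.00482151) = 0.0329.
z = (0.3103 − 0.4020)/0.0329 = -0.0917/0.0329 = -2.79.

z = -2.79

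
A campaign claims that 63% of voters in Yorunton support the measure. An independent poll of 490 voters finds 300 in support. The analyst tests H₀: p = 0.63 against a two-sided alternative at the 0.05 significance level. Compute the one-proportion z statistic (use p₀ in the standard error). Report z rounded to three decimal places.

p̂ = 300/490 = 0.61224.
SE = √(p₀(1−p₀)/n) = √(0.2331/490) = 0.02181.
z = (0.61224 − 0.63)/0.02181 = -0.01776/0.02181 = -0.814.
p-value = 2·P(Z > 0.814) ≈ 0.4156, so at α = 0.05 we fail to reject H₀.

z = -0.814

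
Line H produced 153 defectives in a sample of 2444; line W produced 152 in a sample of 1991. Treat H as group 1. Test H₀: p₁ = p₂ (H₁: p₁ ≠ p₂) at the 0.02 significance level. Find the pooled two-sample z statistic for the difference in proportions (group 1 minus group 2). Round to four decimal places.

p̂₁ = 153/2444 ≈ 0.0626023, p̂₂ = 152/1991 ≈ 0.0763435.
Pooled p̂ = (153+152)/(2444+1991) = 305/4435 = 0.0687711.
SE = √(0.0640417 × 0.000911425) = 0.0076400.
z = (0.0626023 − 0.0763435)/0.0076400 = -0.0137412/0.0076400 = -1.7986.
Two-sided p-value ≈ 2·Φ(−1.799) = 0.0721; since p > α = 0.02, fail to reject H₀.

z = -1.7986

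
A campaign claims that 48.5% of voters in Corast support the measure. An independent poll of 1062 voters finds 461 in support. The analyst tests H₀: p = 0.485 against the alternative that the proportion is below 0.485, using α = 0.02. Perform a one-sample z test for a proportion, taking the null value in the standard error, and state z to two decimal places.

z = -3.32

p̂ = 461/1062 ≈ 0.43409.
Standard error under H₀: √(0.485×0.515/1062) = 0.01534.
z = (0.43409 − 0.485)/0.01534 = -0.05091/0.01534 = -3.32.
p-value = P(Z < -3.320) ≈ 0.0005, so at α = 0.02 we reject H₀.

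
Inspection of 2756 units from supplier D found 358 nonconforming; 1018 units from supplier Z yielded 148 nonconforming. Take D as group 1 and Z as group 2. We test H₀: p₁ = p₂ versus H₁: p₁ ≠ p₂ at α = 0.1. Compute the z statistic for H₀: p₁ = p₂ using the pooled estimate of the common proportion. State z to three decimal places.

z = -1.239

p̂₁ = 358/2756 ≈ 0.129898, p̂₂ = 148/1018 ≈ 0.145383.
Pooled p̂ = (358+148)/(2756+1018) = 506/3774 = 0.134075.
SE = √(0.116099 × 0.00134516) = 0.012497.
z = (0.129898 − 0.145383)/0.012497 = -0.015485/0.012497 = -1.239.
p-value = 2·P(Z > 1.239) ≈ 0.2153, so at α = 0.1 we fail to reject H₀.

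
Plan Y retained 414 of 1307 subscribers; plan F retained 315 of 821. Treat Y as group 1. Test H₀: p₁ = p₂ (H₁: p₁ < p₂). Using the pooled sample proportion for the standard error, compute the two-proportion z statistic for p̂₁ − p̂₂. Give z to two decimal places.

z = -3.17

p̂₁ = 414/1307 = 0.3168, p̂₂ = 315/821 = 0.3837.
Pooled p̂ = (414+315)/(1307+821) = 729/2128 = 0.3426.
SE = √(p̂(1−p̂)(1/n₁+1/n₂)) = √(0.3426·0.6574·0.00198314) = √(0.000446637) = 0.0211.
z = (0.3168 − 0.3837)/0.0211 = -0.0669/0.0211 = -3.17.
p-value = P(Z < -3.167) ≈ 0.0008.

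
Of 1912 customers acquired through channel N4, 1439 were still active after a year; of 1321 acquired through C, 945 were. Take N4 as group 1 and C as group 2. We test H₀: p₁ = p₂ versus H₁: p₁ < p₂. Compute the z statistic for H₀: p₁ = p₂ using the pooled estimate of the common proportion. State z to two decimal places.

z = 2.37

p̂₁ = 1439/1912 ≈ 0.7526, p̂₂ = 945/1321 ≈ 0.7154.
Pooled p̂ = (1439+945)/(1912+1321) = 2384/3233 = 0.7374.
SE = √(0.193643 × 0.00128001) = 0.0157.
z = (0.7526 − 0.7154)/0.0157 = 0.0372/0.0157 = 2.37.
p-value = P(Z < 2.366) ≈ 0.9910.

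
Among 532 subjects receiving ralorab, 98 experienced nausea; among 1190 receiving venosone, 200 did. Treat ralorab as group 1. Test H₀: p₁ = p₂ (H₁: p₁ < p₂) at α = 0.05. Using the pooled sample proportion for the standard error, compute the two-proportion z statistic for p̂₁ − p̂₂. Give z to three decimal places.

z = 0.818

p̂₁ = 98/532 = 0.18421, p̂₂ = 200/1190 = 0.16807.
Pooled p̂ = (98+200)/(532+1190) = 298/1722 = 0.17305.
SE = √(0.143107 × 0.00272004) = 0.01973.
z = (0.18421 − 0.16807)/0.01973 = 0.01614/0.01973 = 0.818.
p-value = P(Z < 0.818) ≈ 0.7934. With α = 0.05, fail to reject H₀.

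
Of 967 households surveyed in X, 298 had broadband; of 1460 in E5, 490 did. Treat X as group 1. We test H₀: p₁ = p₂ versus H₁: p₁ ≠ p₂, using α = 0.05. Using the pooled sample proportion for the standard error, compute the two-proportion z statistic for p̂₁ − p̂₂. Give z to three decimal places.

p̂₁ = 298/967 ≈ 0.30817, p̂₂ = 490/1460 ≈ 0.33562.
Pooled p̂ = (298+490)/(967+1460) = 788/2427 = 0.32468.
SE = √(p̂(1−p̂)(1/n₁+1/n₂)) = √(0.32468·0.67532·0.00171906) = √(0.000376926) = 0.01941.
z = (0.30817 − 0.33562)/0.01941 = -0.02745/0.01941 = -1.414.
Two-sided p-value ≈ 2·Φ(−1.414) = 0.1574; since p > α = 0.05, fail to reject H₀.

z = -1.414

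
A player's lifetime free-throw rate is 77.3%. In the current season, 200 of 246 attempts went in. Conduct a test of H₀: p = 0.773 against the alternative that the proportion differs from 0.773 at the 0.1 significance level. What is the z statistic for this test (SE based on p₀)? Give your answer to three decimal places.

z = 1.498

p̂ = 200/246 = 0.81301.
Standard error under H₀: √(0.773×0.227/246) = 0.02671.
z = (0.81301 − 0.773)/0.02671 = 0.04001/0.02671 = 1.498.
Two-sided p-value ≈ 2·Φ(−1.498) = 0.1341, so at α = 0.1 we fail to reject H₀.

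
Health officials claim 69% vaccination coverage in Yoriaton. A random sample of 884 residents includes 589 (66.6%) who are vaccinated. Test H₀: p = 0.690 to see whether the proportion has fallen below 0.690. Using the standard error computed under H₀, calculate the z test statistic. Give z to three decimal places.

p̂ = 589/884 = 0.66629.
Under H₀, SE = √(0.69·0.31/884) = √(0.000241968) = 0.01556.
z = (0.66629 − 0.69)/0.01556 = -0.02371/0.01556 = -1.524.

z = -1.524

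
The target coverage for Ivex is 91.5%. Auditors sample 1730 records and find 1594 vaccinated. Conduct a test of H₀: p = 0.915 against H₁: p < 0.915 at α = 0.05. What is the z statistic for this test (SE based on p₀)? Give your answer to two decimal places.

z = 0.95

p̂ = 1594/1730 = 0.92139.
SE = √(p₀(1−p₀)/n) = √(0.077775/1730) = 0.00670.
z = (0.92139 − 0.915)/0.00670 = 0.00639/0.00670 = 0.95.
p-value = P(Z < 0.953) ≈ 0.8296; since p > α = 0.05, fail to reject H₀.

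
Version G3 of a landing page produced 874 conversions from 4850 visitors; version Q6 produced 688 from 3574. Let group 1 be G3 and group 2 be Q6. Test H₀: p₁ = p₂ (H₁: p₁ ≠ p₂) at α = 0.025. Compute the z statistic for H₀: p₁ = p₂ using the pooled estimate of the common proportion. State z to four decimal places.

p̂₁ = 874/4850 ≈ 0.1802062, p̂₂ = 688/3574 ≈ 0.1925014.
Pooled p̂ = (874+688)/(4850+3574) = 1562/8424 = 0.1854226.
SE = √(p̂(1−p̂)(1/n₁+1/n₂)) = √(0.1854226·0.8145774·0.000485984) = √(7.34036e-05) = 0.0085676.
z = (0.1802062 − 0.1925014)/0.0085676 = -0.0122952/0.0085676 = -1.4351.
p-value = 2·P(Z > 1.435) ≈ 0.1513; since p > α = 0.025, fail to reject H₀.

z = -1.4351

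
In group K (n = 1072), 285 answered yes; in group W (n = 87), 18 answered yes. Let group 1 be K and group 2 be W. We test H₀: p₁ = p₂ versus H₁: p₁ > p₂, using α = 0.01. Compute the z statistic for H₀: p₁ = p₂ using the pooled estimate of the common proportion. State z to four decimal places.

z = 1.2037

p̂₁ = 285/1072 ≈ 0.265858, p̂₂ = 18/87 ≈ 0.206897.
Pooled p̂ = (285+18)/(1072+87) = 303/1159 = 0.261432.
SE = √(0.193085 × 0.0124271) = 0.048985.
z = (0.265858 − 0.206897)/0.048985 = 0.058961/0.048985 = 1.2037.
p-value = P(Z > 1.204) ≈ 0.1144, so at α = 0.01 we fail to reject H₀.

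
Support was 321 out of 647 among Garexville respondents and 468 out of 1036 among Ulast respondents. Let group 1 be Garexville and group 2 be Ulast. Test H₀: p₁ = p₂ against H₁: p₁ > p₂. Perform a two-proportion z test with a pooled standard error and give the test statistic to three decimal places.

z = 1.776

p̂₁ = 321/647 = 0.496136, p̂₂ = 468/1036 = 0.451737.
Pooled p̂ = (321+468)/(647+1036) = 789/1683 = 0.468806.
SE = √(0.249027 × 0.00251085) = 0.025005.
z = (0.496136 − 0.451737)/0.025005 = 0.044399/0.025005 = 1.776.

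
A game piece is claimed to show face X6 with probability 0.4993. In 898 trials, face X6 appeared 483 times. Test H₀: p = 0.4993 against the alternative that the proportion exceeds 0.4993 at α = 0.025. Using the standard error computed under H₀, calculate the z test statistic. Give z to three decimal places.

p̂ = 483/898 = 0.537862.
Under H₀, SE = √(0.4993·0.5007/898) = √(0.000278396) = 0.016685.
z = (0.537862 − 0.4993)/0.016685 = 0.038562/0.016685 = 2.311.
p-value = P(Z > 2.311) ≈ 0.0104; since p < α = 0.025, reject H₀.

z = 2.311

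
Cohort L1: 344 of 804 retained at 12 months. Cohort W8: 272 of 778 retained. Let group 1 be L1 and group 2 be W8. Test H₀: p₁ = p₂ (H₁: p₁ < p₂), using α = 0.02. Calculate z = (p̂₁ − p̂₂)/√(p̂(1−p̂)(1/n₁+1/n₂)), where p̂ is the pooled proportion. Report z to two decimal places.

z = 3.19

p̂₁ = 344/804 = 0.42786, p̂₂ = 272/778 = 0.34961.
Pooled p̂ = (344+272)/(804+778) = 616/1582 = 0.38938.
SE = √(p̂(1−p̂)(1/n₁+1/n₂)) = √(0.38938·0.61062·0.00252913) = √(0.000601334) = 0.02452.
z = (0.42786 − 0.34961)/0.02452 = 0.07825/0.02452 = 3.19.
p-value = P(Z < 3.191) ≈ 0.9993, so at α = 0.02 we fail to reject H₀.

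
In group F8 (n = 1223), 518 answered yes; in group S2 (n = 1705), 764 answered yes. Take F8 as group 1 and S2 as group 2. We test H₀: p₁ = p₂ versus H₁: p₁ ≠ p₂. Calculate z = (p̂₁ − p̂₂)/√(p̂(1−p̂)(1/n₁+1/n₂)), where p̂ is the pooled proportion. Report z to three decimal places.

z = -1.320

p̂₁ = 518/1223 ≈ 0.42355, p̂₂ = 764/1705 ≈ 0.44809.
Pooled p̂ = (518+764)/(1223+1705) = 1282/2928 = 0.43784.
SE = √(0.246136 × 0.00140417) = 0.01859.
z = (0.42355 − 0.44809)/0.01859 = -0.02454/0.01859 = -1.320.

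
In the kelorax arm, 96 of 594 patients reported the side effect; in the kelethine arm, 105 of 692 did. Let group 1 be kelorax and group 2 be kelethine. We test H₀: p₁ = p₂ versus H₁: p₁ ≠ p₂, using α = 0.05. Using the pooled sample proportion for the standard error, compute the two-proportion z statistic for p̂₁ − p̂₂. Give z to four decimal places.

p̂₁ = 96/594 ≈ 0.161616, p̂₂ = 105/692 ≈ 0.151734.
Pooled p̂ = (96+105)/(594+692) = 201/1286 = 0.156299.
SE = √(0.131869 × 0.00312859) = 0.020312.
z = (0.161616 − 0.151734)/0.020312 = 0.009882/0.020312 = 0.4865.
p-value = 2·P(Z > 0.487) ≈ 0.6266, so at α = 0.05 we fail to reject H₀.

z = 0.4865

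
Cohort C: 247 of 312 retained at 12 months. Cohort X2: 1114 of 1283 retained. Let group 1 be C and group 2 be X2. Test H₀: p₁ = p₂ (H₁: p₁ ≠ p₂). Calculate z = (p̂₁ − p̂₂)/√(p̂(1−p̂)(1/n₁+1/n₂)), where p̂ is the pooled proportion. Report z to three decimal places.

z = -3.430

p̂₁ = 247/312 = 0.791667, p̂₂ = 1114/1283 = 0.868277.
Pooled p̂ = (247+1114)/(312+1283) = 1361/1595 = 0.853292.
SE = √(0.125185 × 0.00398455) = 0.022334.
z = (0.791667 − 0.868277)/0.022334 = -0.076610/0.022334 = -3.430.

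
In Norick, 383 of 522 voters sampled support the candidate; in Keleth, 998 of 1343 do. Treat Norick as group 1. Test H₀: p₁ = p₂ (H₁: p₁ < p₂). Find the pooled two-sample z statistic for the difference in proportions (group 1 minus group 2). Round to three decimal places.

z = -0.416

p̂₁ = 383/522 = 0.733716, p̂₂ = 998/1343 = 0.743112.
Pooled p̂ = (383+998)/(522+1343) = 1381/1865 = 0.740483.
SE = √(0.192168 × 0.00266031) = 0.022610.
z = (0.733716 − 0.743112)/0.022610 = -0.009396/0.022610 = -0.416.
p-value = P(Z < -0.416) ≈ 0.3389.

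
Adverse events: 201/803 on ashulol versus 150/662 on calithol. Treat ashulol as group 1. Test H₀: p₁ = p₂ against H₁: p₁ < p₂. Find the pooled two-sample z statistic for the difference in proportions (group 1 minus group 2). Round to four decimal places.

z = 1.0588

p̂₁ = 201/803 ≈ 0.250311, p̂₂ = 150/662 ≈ 0.226586.
Pooled p̂ = (201+150)/(803+662) = 351/1465 = 0.239590.
SE = √(p̂(1−p̂)(1/n₁+1/n₂)) = √(0.239590·0.760410·0.0027559) = √(0.00050209) = 0.022407.
z = (0.250311 − 0.226586)/0.022407 = 0.023725/0.022407 = 1.0588.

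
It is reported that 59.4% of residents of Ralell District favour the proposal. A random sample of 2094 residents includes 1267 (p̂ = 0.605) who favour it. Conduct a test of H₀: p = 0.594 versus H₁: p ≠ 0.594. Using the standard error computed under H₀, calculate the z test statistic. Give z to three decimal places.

z = 1.031

p̂ = 1267/2094 = 0.60506.
SE = √(p₀(1−p₀)/n) = √(0.24116/2094) = 0.01073.
z = (0.60506 − 0.594)/0.01073 = 0.01106/0.01073 = 1.031.
Two-sided p-value ≈ 2·Φ(−1.031) = 0.3026.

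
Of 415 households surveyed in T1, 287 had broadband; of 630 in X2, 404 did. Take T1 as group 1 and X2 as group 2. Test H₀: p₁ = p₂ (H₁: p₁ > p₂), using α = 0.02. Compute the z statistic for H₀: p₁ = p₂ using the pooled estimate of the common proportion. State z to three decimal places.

p̂₁ = 287/415 ≈ 0.69157, p̂₂ = 404/630 ≈ 0.64127.
Pooled p̂ = (287+404)/(415+630) = 691/1045 = 0.66124.
SE = √(p̂(1−p̂)(1/n₁+1/n₂)) = √(0.66124·0.33876·0.00399694) = √(0.000895316) = 0.02992.
z = (0.69157 − 0.64127)/0.02992 = 0.05030/0.02992 = 1.681.
p-value = P(Z > 1.681) ≈ 0.0464. With α = 0.02, fail to reject H₀.

z = 1.681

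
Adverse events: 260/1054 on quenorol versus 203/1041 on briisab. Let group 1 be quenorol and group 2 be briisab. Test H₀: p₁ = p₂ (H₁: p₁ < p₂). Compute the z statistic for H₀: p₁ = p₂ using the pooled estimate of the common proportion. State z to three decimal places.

z = 2.850

p̂₁ = 260/1054 ≈ 0.246679, p̂₂ = 203/1041 ≈ 0.195005.
Pooled p̂ = (260+203)/(1054+1041) = 463/2095 = 0.221002.
SE = √(p̂(1−p̂)(1/n₁+1/n₂)) = √(0.221002·0.778998·0.00190938) = √(0.00032872) = 0.018131.
z = (0.246679 − 0.195005)/0.018131 = 0.051674/0.018131 = 2.850.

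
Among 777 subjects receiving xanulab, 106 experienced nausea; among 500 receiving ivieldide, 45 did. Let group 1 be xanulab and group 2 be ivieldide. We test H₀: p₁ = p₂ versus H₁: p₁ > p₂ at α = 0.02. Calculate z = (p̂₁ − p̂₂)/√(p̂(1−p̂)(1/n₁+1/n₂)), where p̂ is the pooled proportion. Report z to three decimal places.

p̂₁ = 106/777 ≈ 0.13642, p̂₂ = 45/500 ≈ 0.09000.
Pooled p̂ = (106+45)/(777+500) = 151/1277 = 0.11825.
SE = √(0.104264 × 0.003287) = 0.01851.
z = (0.13642 − 0.09000)/0.01851 = 0.04642/0.01851 = 2.508.
p-value = P(Z > 2.508) ≈ 0.0061. With α = 0.02, reject H₀.

z = 2.508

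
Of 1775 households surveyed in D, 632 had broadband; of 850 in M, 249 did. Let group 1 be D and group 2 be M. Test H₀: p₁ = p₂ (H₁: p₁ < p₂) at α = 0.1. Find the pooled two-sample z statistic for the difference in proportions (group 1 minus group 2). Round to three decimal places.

p̂₁ = 632/1775 = 0.35606, p̂₂ = 249/850 = 0.29294.
Pooled p̂ = (632+249)/(1775+850) = 881/2625 = 0.33562.
SE = √(0.222979 × 0.00173985) = 0.01970.
z = (0.35606 − 0.29294)/0.01970 = 0.06312/0.01970 = 3.204.
p-value = P(Z < 3.204) ≈ 0.9993, so at α = 0.1 we fail to reject H₀.

z = 3.204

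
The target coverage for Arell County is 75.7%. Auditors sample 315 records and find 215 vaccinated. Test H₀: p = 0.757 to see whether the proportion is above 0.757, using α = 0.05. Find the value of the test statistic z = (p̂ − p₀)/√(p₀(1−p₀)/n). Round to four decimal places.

z = -3.0813

p̂ = 215/315 ≈ 0.6825397.
Under H₀, SE = √(0.757·0.243/315) = √(0.000583971) = 0.0241655.
z = (0.6825397 − 0.757)/0.0241655 = -0.0744603/0.0241655 = -3.0813.
p-value = P(Z > -3.081) ≈ 0.9990, so at α = 0.05 we fail to reject H₀.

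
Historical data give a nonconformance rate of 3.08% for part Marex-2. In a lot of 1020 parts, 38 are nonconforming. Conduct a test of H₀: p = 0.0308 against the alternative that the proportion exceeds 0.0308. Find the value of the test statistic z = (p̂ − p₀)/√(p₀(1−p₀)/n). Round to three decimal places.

z = 1.193

p̂ = 38/1020 ≈ 0.037255.
Under H₀, SE = √(0.0308·0.9692/1020) = √(2.9266e-05) = 0.005410.
z = (0.037255 − 0.0308)/0.005410 = 0.006455/0.005410 = 1.193.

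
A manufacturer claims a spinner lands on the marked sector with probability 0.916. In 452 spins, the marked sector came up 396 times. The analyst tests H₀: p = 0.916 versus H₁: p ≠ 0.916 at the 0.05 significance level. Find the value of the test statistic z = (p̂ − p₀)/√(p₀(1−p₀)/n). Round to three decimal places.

p̂ = 396/452 = 0.876106.
SE = √(p₀(1−p₀)/n) = √(0.076944/452) = 0.013047.
z = (0.876106 − 0.916)/0.013047 = -0.039894/0.013047 = -3.058.
Two-sided p-value ≈ 2·Φ(−3.058) = 0.0022, so at α = 0.05 we reject H₀.

z = -3.058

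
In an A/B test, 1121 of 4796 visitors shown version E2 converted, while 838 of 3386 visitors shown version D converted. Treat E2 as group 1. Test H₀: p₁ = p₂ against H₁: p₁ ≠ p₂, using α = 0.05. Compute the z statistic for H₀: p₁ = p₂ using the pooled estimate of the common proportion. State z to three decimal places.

z = -1.436

p̂₁ = 1121/4796 ≈ 0.233736, p̂₂ = 838/3386 ≈ 0.247490.
Pooled p̂ = (1121+838)/(4796+3386) = 1959/8182 = 0.239428.
SE = √(p̂(1−p̂)(1/n₁+1/n₂)) = √(0.239428·0.760572·0.000503841) = √(9.17505e-05) = 0.009579.
z = (0.233736 − 0.247490)/0.009579 = -0.013754/0.009579 = -1.436.
p-value = 2·P(Z > 1.436) ≈ 0.1511; since p > α = 0.05, fail to reject H₀.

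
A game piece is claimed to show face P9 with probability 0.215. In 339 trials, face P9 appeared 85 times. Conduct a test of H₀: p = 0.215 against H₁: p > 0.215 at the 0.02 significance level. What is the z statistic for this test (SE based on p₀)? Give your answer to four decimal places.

p̂ = 85/339 = 0.2507375.
Standard error under H₀: √(0.215×0.785/339) = 0.0223128.
z = (0.2507375 − 0.215)/0.0223128 = 0.0357375/0.0223128 = 1.6017.
p-value = P(Z > 1.602) ≈ 0.0546; since p > α = 0.02, fail to reject H₀.

z = 1.6017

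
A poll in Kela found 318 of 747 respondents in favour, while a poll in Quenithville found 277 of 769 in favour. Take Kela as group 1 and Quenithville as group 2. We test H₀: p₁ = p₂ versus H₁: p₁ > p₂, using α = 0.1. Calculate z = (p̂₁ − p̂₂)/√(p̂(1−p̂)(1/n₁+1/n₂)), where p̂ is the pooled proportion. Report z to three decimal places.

p̂₁ = 318/747 = 0.425703, p̂₂ = 277/769 = 0.360208.
Pooled p̂ = (318+277)/(747+769) = 595/1516 = 0.392480.
SE = √(0.238439 × 0.00263908) = 0.025085.
z = (0.425703 − 0.360208)/0.025085 = 0.065495/0.025085 = 2.611.
p-value = P(Z > 2.611) ≈ 0.0045, so at α = 0.1 we reject H₀.

z = 2.611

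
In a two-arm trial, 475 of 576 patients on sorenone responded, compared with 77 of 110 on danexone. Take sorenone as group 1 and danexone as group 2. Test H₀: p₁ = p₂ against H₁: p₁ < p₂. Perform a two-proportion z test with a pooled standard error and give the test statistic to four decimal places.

z = 3.0217

p̂₁ = 475/576 ≈ 0.824653, p̂₂ = 77/110 ≈ 0.700000.
Pooled p̂ = (475+77)/(576+110) = 552/686 = 0.804665.
SE = √(p̂(1−p̂)(1/n₁+1/n₂)) = √(0.804665·0.195335·0.010827) = √(0.00170178) = 0.041253.
z = (0.824653 − 0.700000)/0.041253 = 0.124653/0.041253 = 3.0217.
p-value = P(Z < 3.022) ≈ 0.9987.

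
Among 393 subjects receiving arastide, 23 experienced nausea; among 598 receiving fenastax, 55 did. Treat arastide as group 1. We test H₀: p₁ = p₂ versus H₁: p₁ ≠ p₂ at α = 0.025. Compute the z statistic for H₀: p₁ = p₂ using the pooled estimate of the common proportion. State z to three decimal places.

z = -1.913

p̂₁ = 23/393 = 0.05852, p̂₂ = 55/598 = 0.09197.
Pooled p̂ = (23+55)/(393+598) = 78/991 = 0.07871.
SE = √(0.0725134 × 0.00421677) = 0.01749.
z = (0.05852 − 0.09197)/0.01749 = -0.03345/0.01749 = -1.913.
p-value = 2·P(Z > 1.913) ≈ 0.0558; since p > α = 0.025, fail to reject H₀.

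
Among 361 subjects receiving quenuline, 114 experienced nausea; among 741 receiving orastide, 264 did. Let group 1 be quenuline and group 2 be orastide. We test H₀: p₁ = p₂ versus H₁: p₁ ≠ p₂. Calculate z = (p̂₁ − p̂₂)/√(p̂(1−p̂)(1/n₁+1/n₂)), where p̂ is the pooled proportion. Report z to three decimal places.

z = -1.329

p̂₁ = 114/361 ≈ 0.31579, p̂₂ = 264/741 ≈ 0.35628.
Pooled p̂ = (114+264)/(361+741) = 378/1102 = 0.34301.
SE = √(0.225355 × 0.00411961) = 0.03047.
z = (0.31579 − 0.35628)/0.03047 = -0.04049/0.03047 = -1.329.
Two-sided p-value ≈ 2·Φ(−1.329) = 0.1839.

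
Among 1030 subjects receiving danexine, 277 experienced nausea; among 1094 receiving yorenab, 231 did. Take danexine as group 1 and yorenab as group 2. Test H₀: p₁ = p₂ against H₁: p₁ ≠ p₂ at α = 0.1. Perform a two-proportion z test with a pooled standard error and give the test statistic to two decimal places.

z = 3.12

p̂₁ = 277/1030 ≈ 0.2689, p̂₂ = 231/1094 ≈ 0.2112.
Pooled p̂ = (277+231)/(1030+1094) = 508/2124 = 0.2392.
SE = √(p̂(1−p̂)(1/n₁+1/n₂)) = √(0.2392·0.7608·0.00188495) = √(0.000343001) = 0.0185.
z = (0.2689 − 0.2112)/0.0185 = 0.0577/0.0185 = 3.12.
Two-sided p-value ≈ 2·Φ(−3.120) = 0.0018. With α = 0.1, reject H₀.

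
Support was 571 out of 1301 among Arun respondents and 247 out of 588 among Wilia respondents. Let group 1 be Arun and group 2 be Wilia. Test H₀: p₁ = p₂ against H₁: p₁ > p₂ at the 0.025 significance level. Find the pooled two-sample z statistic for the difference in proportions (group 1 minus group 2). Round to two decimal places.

p̂₁ = 571/1301 ≈ 0.4389, p̂₂ = 247/588 ≈ 0.4201.
Pooled p̂ = (571+247)/(1301+588) = 818/1889 = 0.4330.
SE = √(p̂(1−p̂)(1/n₁+1/n₂)) = √(0.4330·0.5670·0.00246932) = √(0.000606256) = 0.0246.
z = (0.4389 − 0.4201)/0.0246 = 0.0188/0.0246 = 0.76.
p-value = P(Z > 0.765) ≈ 0.2223, so at α = 0.025 we fail to reject H₀.

z = 0.76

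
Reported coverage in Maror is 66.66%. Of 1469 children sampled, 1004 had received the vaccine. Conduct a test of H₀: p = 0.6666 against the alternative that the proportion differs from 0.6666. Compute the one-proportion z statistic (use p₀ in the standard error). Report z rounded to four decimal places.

z = 1.3706

p̂ = 1004/1469 ≈ 0.683458.
Under H₀, SE = √(0.6666·0.3334/1469) = √(0.00015129) = 0.012300.
z = (0.683458 − 0.6666)/0.012300 = 0.016858/0.012300 = 1.3706.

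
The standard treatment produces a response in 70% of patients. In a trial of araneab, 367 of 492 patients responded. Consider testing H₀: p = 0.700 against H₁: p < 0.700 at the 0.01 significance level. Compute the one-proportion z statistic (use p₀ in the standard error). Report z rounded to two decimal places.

p̂ = 367/492 = 0.7459.
SE = √(p₀(1−p₀)/n) = √(0.21/492) = 0.0207.
z = (0.7459 − 0.7)/0.0207 = 0.0459/0.0207 = 2.22.
p-value = P(Z < 2.223) ≈ 0.9869. With α = 0.01, fail to reject H₀.

z = 2.22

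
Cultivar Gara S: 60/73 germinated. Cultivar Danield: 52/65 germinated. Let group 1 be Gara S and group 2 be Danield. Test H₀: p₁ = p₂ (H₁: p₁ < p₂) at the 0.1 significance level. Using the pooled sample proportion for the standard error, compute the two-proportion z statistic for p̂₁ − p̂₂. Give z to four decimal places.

p̂₁ = 60/73 ≈ 0.821918, p̂₂ = 52/65 ≈ 0.800000.
Pooled p̂ = (60+52)/(73+65) = 112/138 = 0.811594.
SE = √(p̂(1−p̂)(1/n₁+1/n₂)) = √(0.811594·0.188406·0.0290832) = √(0.00444709) = 0.066687.
z = (0.821918 − 0.800000)/0.066687 = 0.021918/0.066687 = 0.3287.
p-value = P(Z < 0.329) ≈ 0.6288; since p > α = 0.1, fail to reject H₀.

z = 0.3287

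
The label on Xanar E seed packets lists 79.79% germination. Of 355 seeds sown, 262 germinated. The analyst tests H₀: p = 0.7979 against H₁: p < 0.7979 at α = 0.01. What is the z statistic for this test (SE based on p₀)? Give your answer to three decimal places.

p̂ = 262/355 = 0.73803.
SE = √(p₀(1−p₀)/n) = √(0.16126/355) = 0.02131.
z = (0.73803 − 0.7979)/0.02131 = -0.05987/0.02131 = -2.809.
p-value = P(Z < -2.809) ≈ 0.0025. With α = 0.01, reject H₀.

z = -2.809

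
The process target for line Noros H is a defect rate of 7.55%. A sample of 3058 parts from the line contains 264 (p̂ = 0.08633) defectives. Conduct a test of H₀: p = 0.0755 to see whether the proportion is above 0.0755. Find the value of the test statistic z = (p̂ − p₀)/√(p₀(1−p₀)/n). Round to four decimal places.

p̂ = 264/3058 ≈ 0.0863309.
Standard error under H₀: √(0.0755×0.9245/3058) = 0.0047776.
z = (0.0863309 − 0.0755)/0.0047776 = 0.0108309/0.0047776 = 2.2670.

z = 2.2670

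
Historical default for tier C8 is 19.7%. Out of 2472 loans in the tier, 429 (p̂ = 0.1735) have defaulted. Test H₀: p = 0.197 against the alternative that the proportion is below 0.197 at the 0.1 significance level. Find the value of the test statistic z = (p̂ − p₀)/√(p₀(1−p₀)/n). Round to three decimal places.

p̂ = 429/2472 = 0.173544.
Standard error under H₀: √(0.197×0.803/2472) = 0.008000.
z = (0.173544 − 0.197)/0.008000 = -0.023456/0.008000 = -2.932.
p-value = P(Z < -2.932) ≈ 0.0017; since p < α = 0.1, reject H₀.

z = -2.932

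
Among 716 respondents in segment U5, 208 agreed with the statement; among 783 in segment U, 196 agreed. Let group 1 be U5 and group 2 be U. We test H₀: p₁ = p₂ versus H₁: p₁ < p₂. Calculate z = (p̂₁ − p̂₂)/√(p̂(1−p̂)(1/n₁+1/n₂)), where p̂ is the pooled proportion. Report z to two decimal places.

p̂₁ = 208/716 = 0.29050, p̂₂ = 196/783 = 0.25032.
Pooled p̂ = (208+196)/(716+783) = 404/1499 = 0.26951.
SE = √(p̂(1−p̂)(1/n₁+1/n₂)) = √(0.26951·0.73049·0.00267379) = √(0.000526404) = 0.02294.
z = (0.29050 − 0.25032)/0.02294 = 0.04018/0.02294 = 1.75.
p-value = P(Z < 1.751) ≈ 0.9601.

z = 1.75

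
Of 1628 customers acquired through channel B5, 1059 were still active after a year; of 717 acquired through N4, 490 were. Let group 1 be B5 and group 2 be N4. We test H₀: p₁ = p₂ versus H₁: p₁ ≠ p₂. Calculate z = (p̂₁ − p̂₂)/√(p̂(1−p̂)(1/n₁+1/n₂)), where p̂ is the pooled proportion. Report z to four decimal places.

z = -1.5507

p̂₁ = 1059/1628 = 0.650491, p̂₂ = 490/717 = 0.683403.
Pooled p̂ = (1059+490)/(1628+717) = 1549/2345 = 0.660554.
SE = √(p̂(1−p̂)(1/n₁+1/n₂)) = √(0.660554·0.339446·0.00200895) = √(0.000450452) = 0.021224.
z = (0.650491 − 0.683403)/0.021224 = -0.032912/0.021224 = -1.5507.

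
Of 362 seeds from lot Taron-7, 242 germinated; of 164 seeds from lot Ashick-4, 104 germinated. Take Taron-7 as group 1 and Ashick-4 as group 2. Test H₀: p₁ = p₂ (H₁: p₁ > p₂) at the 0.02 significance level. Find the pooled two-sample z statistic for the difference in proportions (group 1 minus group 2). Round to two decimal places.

p̂₁ = 242/362 = 0.6685, p̂₂ = 104/164 = 0.6341.
Pooled p̂ = (242+104)/(362+164) = 346/526 = 0.6578.
SE = √(p̂(1−p̂)(1/n₁+1/n₂)) = √(0.6578·0.3422·0.00885999) = √(0.00199439) = 0.0447.
z = (0.6685 − 0.6341)/0.0447 = 0.0344/0.0447 = 0.77.
p-value = P(Z > 0.769) ≈ 0.2208; since p > α = 0.02, fail to reject H₀.

z = 0.77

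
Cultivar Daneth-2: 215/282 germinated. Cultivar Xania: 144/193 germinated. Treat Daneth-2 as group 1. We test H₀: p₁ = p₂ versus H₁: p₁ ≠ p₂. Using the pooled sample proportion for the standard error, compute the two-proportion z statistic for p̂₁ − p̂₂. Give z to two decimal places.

p̂₁ = 215/282 = 0.7624, p̂₂ = 144/193 = 0.7461.
Pooled p̂ = (215+144)/(282+193) = 359/475 = 0.7558.
SE = √(p̂(1−p̂)(1/n₁+1/n₂)) = √(0.7558·0.2442·0.00872745) = √(0.00161084) = 0.0401.
z = (0.7624 − 0.7461)/0.0401 = 0.0163/0.0401 = 0.41.
Two-sided p-value ≈ 2·Φ(−0.406) = 0.6847.

z = 0.41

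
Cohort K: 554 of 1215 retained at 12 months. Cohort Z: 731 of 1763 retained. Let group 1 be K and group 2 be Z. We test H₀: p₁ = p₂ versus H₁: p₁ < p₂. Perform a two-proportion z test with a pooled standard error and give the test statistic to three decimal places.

z = 2.238

p̂₁ = 554/1215 = 0.45597, p̂₂ = 731/1763 = 0.41463.
Pooled p̂ = (554+731)/(1215+1763) = 1285/2978 = 0.43150.
SE = √(0.245307 × 0.00139026) = 0.01847.
z = (0.45597 − 0.41463)/0.01847 = 0.04134/0.01847 = 2.238.
p-value = P(Z < 2.238) ≈ 0.9874.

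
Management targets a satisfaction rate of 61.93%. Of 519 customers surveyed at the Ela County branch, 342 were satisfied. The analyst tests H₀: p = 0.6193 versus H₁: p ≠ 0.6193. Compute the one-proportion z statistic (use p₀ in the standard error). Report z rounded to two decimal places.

z = 1.86

p̂ = 342/519 = 0.6590.
SE = √(p₀(1−p₀)/n) = √(0.23577/519) = 0.0213.
z = (0.6590 − 0.6193)/0.0213 = 0.0397/0.0213 = 1.86.
Two-sided p-value ≈ 2·Φ(−1.861) = 0.0628.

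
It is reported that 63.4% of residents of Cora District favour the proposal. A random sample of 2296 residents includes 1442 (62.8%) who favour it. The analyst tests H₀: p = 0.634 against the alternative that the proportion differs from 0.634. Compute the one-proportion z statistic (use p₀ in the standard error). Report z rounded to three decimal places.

p̂ = 1442/2296 = 0.62805.
SE = √(p₀(1−p₀)/n) = √(0.23204/2296) = 0.01005.
z = (0.62805 − 0.634)/0.01005 = -0.00595/0.01005 = -0.592.

z = -0.592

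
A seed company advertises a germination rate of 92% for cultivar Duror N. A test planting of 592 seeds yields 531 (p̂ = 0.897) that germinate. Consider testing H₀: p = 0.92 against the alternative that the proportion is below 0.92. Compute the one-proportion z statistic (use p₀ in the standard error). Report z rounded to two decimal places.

p̂ = 531/592 = 0.89696.
Standard error under H₀: √(0.92×0.08/592) = 0.01115.
z = (0.89696 − 0.92)/0.01115 = -0.02304/0.01115 = -2.07.
p-value = P(Z < -2.066) ≈ 0.0194.

z = -2.07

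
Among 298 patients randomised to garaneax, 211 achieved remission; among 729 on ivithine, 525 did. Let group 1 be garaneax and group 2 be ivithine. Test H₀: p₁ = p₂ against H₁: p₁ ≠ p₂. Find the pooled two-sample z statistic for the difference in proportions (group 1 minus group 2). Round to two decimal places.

p̂₁ = 211/298 = 0.7081, p̂₂ = 525/729 = 0.7202.
Pooled p̂ = (211+525)/(298+729) = 736/1027 = 0.7167.
SE = √(0.203063 × 0.00472745) = 0.0310.
z = (0.7081 − 0.7202)/0.0310 = -0.0121/0.0310 = -0.39.

z = -0.39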